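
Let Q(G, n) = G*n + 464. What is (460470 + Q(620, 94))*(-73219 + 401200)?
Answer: 170292326934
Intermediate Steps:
Q(G, n) = 464 + G*n
(460470 + Q(620, 94))*(-73219 + 401200) = (460470 + (464 + 620*94))*(-73219 + 401200) = (460470 + (464 + 58280))*327981 = (460470 + 58744)*327981 = 519214*327981 = 170292326934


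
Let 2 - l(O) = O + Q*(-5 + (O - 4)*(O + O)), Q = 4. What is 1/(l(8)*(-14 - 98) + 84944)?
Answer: 1/112048 ≈ 8.9247e-6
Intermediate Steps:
l(O) = 22 - O - 8*O*(-4 + O) (l(O) = 2 - (O + 4*(-5 + (O - 4)*(O + O))) = 2 - (O + 4*(-5 + (-4 + O)*(2*O))) = 2 - (O + 4*(-5 + 2*O*(-4 + O))) = 2 - (O + (-20 + 8*O*(-4 + O))) = 2 - (-20 + O + 8*O*(-4 + O)) = 2 + (20 - O - 8*O*(-4 + O)) = 22 - O - 8*O*(-4 + O))
1/(l(8)*(-14 - 98) + 84944) = 1/((22 - 8*8² + 31*8)*(-14 - 98) + 84944) = 1/((22 - 8*64 + 248)*(-112) + 84944) = 1/((22 - 512 + 248)*(-112) + 84944) = 1/(-242*(-112) + 84944) = 1/(27104 + 84944) = 1/112048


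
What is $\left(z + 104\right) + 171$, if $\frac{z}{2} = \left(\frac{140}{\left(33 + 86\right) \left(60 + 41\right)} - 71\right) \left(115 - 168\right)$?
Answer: $\frac{13392197}{1717} \approx 7799.8$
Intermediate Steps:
$z = \frac{12920022}{1717}$ ($z = 2 \left(\frac{140}{\left(33 + 86\right) \left(60 + 41\right)} - 71\right) \left(115 - 168\right) = 2 \left(\frac{140}{119 \cdot 101} - 71\right) \left(-53\right) = 2 \left(\frac{140}{12019} - 71\right) \left(-53\right) = 2 \left(140 \cdot \frac{1}{12019} - 71\right) \left(-53\right) = 2 \left(\frac{20}{1717} - 71\right) \left(-53\right) = 2 \left(\left(- \frac{121887}{1717}\right) \left(-53\right)\right) = 2 \cdot \frac{6460011}{1717} = \frac{12920022}{1717} \approx 7524.8$)
$\left(z + 104\right) + 171 = \left(\frac{12920022}{1717} + 104\right) + 171 = \frac{13098590}{1717} + 171 = \frac{13392197}{1717}$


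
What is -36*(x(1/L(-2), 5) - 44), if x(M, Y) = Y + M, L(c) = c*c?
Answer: 1395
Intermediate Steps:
L(c) = c²
x(M, Y) = M + Y
-36*(x(1/L(-2), 5) - 44) = -36*((1/((-2)²) + 5) - 44) = -36*((1/4 + 5) - 44) = -36*((¼ + 5) - 44) = -36*(21/4 - 44) = -36*(-155/4) = 1395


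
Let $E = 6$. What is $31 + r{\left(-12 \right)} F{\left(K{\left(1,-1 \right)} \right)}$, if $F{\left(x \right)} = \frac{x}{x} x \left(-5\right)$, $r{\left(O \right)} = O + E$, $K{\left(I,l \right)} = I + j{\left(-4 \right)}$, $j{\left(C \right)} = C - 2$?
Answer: $-119$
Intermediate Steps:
$j{\left(C \right)} = -2 + C$
$K{\left(I,l \right)} = -6 + I$ ($K{\left(I,l \right)} = I - 6 = -6 + I$)
$r{\left(O \right)} = 6 + O$ ($r{\left(O \right)} = O + 6 = 6 + O$)
$F{\left(x \right)} = - 5 x$ ($F{\left(x \right)} = 1 x \left(-5\right) = x \left(-5\right) = - 5 x$)
$31 + r{\left(-12 \right)} F{\left(K{\left(1,-1 \right)} \right)} = 31 + \left(6 - 12\right) \left(- 5 \left(-6 + 1\right)\right) = 31 - 6 \left(\left(-5\right) \left(-5\right)\right) = 31 - 150 = -119$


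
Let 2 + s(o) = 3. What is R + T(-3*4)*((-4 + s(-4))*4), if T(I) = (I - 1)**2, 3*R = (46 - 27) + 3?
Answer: -6062/3 ≈ -2020.7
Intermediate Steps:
s(o) = 1 (s(o) = -2 + 3 = 1)
R = 22/3 (R = ((46 - 27) + 3)/3 = (19 + 3)/3 = (1/3)*22 = 22/3 ≈ 7.3333)
T(I) = (-1 + I)**2
R + T(-3*4)*((-4 + s(-4))*4) = 22/3 + (-1 - 3*4)**2*((-4 + 1)*4) = 22/3 + (-1 - 12)**2*(-3*4) = 22/3 + (-13)**2*(-12) = 22/3 + 169*(-12) = 22/3 - 2028 = -6062/3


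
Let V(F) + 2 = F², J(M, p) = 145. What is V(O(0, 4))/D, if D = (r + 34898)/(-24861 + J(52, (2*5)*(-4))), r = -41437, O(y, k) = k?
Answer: 346024/6539 ≈ 52.917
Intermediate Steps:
D = 6539/24716 (D = (-41437 + 34898)/(-24861 + 145) = -6539/(-24716) = -6539*(-1/24716) = 6539/24716 ≈ 0.26457)
V(F) = -2 + F²
V(O(0, 4))/D = (-2 + 4²)/(6539/24716) = (-2 + 16)*(24716/6539) = 14*(24716/6539) = 346024/6539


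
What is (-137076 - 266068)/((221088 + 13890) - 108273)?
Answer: -403144/126705 ≈ -3.1818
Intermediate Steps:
(-137076 - 266068)/((221088 + 13890) - 108273) = -403144/(234978 - 108273) = -403144/126705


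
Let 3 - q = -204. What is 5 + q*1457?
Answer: 301604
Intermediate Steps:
q = 207 (q = 3 - 1*(-204) = 3 + 204 = 207)
5 + q*1457 = 5 + 207*1457 = 5 + 301599 = 301604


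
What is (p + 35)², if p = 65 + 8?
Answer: 11664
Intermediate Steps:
p = 73
(p + 35)² = (73 + 35)² = 108² = 11664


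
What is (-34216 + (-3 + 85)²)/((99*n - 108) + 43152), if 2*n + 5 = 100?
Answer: -18328/31831 ≈ -0.57579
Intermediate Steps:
n = 95/2 (n = -5/2 + (½)*100 = -5/2 + 50 = 95/2 ≈ 47.500)
(-34216 + (-3 + 85)²)/((99*n - 108) + 43152) = (-34216 + (-3 + 85)²)/((99*(95/2) - 108) + 43152) = (-34216 + 82²)/((9405/2 - 108) + 43152) = (-34216 + 6724)/(9189/2 + 43152) = -27492/95493/2 = -27492*2/95493 = -18328/31831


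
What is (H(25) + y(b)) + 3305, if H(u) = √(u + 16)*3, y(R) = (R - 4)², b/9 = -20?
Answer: 37161 + 3*√41 ≈ 37180.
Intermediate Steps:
b = -180 (b = 9*(-20) = -180)
y(R) = (-4 + R)²
H(u) = 3*√(16 + u) (H(u) = √(16 + u)*3 = 3*√(16 + u))
(H(25) + y(b)) + 3305 = (3*√(16 + 25) + (-4 - 180)²) + 3305 = (3*√41 + (-184)²) + 3305 = (3*√41 + 33856) + 3305 = (33856 + 3*√41) + 3305 = 37161 + 3*√41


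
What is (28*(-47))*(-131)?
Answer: 172396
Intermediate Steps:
(28*(-47))*(-131) = -1316*(-131) = 172396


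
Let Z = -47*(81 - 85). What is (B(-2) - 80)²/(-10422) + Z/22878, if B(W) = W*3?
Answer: -4645732/6623181 ≈ -0.70144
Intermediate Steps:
B(W) = 3*W
Z = 188 (Z = -47*(-4) = 188)
(B(-2) - 80)²/(-10422) + Z/22878 = (3*(-2) - 80)²/(-10422) + 188/22878 = (-6 - 80)²*(-1/10422) + 188*(1/22878) = (-86)²*(-1/10422) + 94/11439 = 7396*(-1/10422) + 94/11439 = -3698/5211 + 94/11439 = -4645732/6623181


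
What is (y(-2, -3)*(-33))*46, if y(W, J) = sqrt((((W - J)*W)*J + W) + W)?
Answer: -1518*sqrt(2) ≈ -2146.8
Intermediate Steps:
y(W, J) = sqrt(2*W + J*W*(W - J)) (y(W, J) = sqrt(((W*(W - J))*J + W) + W) = sqrt((J*W*(W - J) + W) + W) = sqrt((W + J*W*(W - J)) + W) = sqrt(2*W + J*W*(W - J)))
(y(-2, -3)*(-33))*46 = (sqrt(-2*(2 - 1*(-3)**2 - 3*(-2)))*(-33))*46 = (sqrt(-2*(2 - 1*9 + 6))*(-33))*46 = (sqrt(-2*(2 - 9 + 6))*(-33))*46 = (sqrt(-2*(-1))*(-33))*46 = (sqrt(2)*(-33))*46 = -33*sqrt(2)*46 = -1518*sqrt(2)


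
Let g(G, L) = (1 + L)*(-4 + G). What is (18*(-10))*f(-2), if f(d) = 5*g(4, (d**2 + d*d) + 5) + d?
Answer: 360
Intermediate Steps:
f(d) = d (f(d) = 5*(-4 + 4 - 4*((d**2 + d*d) + 5) + 4*((d**2 + d*d) + 5)) + d = 5*(-4 + 4 - 4*((d**2 + d**2) + 5) + 4*((d**2 + d**2) + 5)) + d = 5*(-4 + 4 - 4*(2*d**2 + 5) + 4*(2*d**2 + 5)) + d = 5*(-4 + 4 - 4*(5 + 2*d**2) + 4*(5 + 2*d**2)) + d = 5*(-4 + 4 + (-20 - 8*d**2) + (20 + 8*d**2)) + d = 5*0 + d = 0 + d = d)
(18*(-10))*f(-2) = (18*(-10))*(-2) = -180*(-2) = 360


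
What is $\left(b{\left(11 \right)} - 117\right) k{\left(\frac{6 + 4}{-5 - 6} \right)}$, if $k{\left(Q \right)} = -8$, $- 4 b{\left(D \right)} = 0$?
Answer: $936$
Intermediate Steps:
$b{\left(D \right)} = 0$ ($b{\left(D \right)} = \left(- \frac{1}{4}\right) 0 = 0$)
$\left(b{\left(11 \right)} - 117\right) k{\left(\frac{6 + 4}{-5 - 6} \right)} = \left(0 - 117\right) \left(-8\right) = \left(-117\right) \left(-8\right) = 936$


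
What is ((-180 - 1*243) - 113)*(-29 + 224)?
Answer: -104520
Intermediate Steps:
((-180 - 1*243) - 113)*(-29 + 224) = ((-180 - 243) - 113)*195 = (-423 - 113)*195 = -536*195 = -104520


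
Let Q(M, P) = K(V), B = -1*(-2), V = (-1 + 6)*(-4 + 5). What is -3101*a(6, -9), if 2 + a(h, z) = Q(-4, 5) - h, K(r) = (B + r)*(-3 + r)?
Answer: -18606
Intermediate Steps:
V = 5 (V = 5*1 = 5)
B = 2
K(r) = (-3 + r)*(2 + r) (K(r) = (2 + r)*(-3 + r) = (-3 + r)*(2 + r))
Q(M, P) = 14 (Q(M, P) = -6 + 5² - 1*5 = -6 + 25 - 5 = 14)
a(h, z) = 12 - h (a(h, z) = -2 + (14 - h) = 12 - h)
-3101*a(6, -9) = -3101*(12 - 1*6) = -3101*(12 - 6) = -3101*6 = -18606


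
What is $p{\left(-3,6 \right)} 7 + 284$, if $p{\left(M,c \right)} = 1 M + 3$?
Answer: $284$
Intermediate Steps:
$p{\left(M,c \right)} = 3 + M$ ($p{\left(M,c \right)} = M + 3 = 3 + M$)
$p{\left(-3,6 \right)} 7 + 284 = \left(3 - 3\right) 7 + 284 = 0 \cdot 7 + 284 = 0 + 284 = 284$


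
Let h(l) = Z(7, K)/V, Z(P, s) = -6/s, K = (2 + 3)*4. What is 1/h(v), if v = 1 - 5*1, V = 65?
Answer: -650/3 ≈ -216.67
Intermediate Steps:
K = 20 (K = 5*4 = 20)
v = -4 (v = 1 - 5 = -4)
h(l) = -3/650 (h(l) = -6/20/65 = -6*1/20*(1/65) = -3/10*1/65 = -3/650)
1/h(v) = 1/(-3/650) = -650/3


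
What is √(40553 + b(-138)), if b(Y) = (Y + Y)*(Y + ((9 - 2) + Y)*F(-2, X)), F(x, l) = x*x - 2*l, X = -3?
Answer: √440201 ≈ 663.48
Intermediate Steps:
F(x, l) = x² - 2*l
b(Y) = 2*Y*(70 + 11*Y) (b(Y) = (Y + Y)*(Y + ((9 - 2) + Y)*((-2)² - 2*(-3))) = (2*Y)*(Y + (7 + Y)*(4 + 6)) = (2*Y)*(Y + (7 + Y)*10) = (2*Y)*(Y + (70 + 10*Y)) = (2*Y)*(70 + 11*Y) = 2*Y*(70 + 11*Y))
√(40553 + b(-138)) = √(40553 + 2*(-138)*(70 + 11*(-138))) = √(40553 + 2*(-138)*(70 - 1518)) = √(40553 + 2*(-138)*(-1448)) = √(40553 + 399648) = √440201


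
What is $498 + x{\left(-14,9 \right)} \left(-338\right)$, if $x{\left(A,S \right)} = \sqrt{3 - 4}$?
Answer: $498 - 338 i \approx 498.0 - 338.0 i$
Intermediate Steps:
$x{\left(A,S \right)} = i$ ($x{\left(A,S \right)} = \sqrt{-1} = i$)
$498 + x{\left(-14,9 \right)} \left(-338\right) = 498 + i \left(-338\right) = 498 - 338 i$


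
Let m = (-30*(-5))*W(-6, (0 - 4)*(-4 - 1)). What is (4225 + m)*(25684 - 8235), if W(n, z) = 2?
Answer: 78956725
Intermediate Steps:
m = 300 (m = -30*(-5)*2 = 150*2 = 300)
(4225 + m)*(25684 - 8235) = (4225 + 300)*(25684 - 8235) = 4525*17449 = 78956725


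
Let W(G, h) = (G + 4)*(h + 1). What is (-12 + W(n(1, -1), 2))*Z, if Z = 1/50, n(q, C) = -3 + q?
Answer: -3/25 ≈ -0.12000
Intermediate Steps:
W(G, h) = (1 + h)*(4 + G) (W(G, h) = (4 + G)*(1 + h) = (1 + h)*(4 + G))
Z = 1/50 ≈ 0.020000
(-12 + W(n(1, -1), 2))*Z = (-12 + (4 + (-3 + 1) + 4*2 + (-3 + 1)*2))*(1/50) = (-12 + (4 - 2 + 8 - 2*2))*(1/50) = (-12 + (4 - 2 + 8 - 4))*(1/50) = (-12 + 6)*(1/50) = -6*1/50 = -3/25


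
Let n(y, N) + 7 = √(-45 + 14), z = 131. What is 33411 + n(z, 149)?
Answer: 33404 + I*√31 ≈ 33404.0 + 5.5678*I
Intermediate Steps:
n(y, N) = -7 + I*√31 (n(y, N) = -7 + √(-45 + 14) = -7 + √(-31) = -7 + I*√31)
33411 + n(z, 149) = 33411 + (-7 + I*√31) = 33404 + I*√31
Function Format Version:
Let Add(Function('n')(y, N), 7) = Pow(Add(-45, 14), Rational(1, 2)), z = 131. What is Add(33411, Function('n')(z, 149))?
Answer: Add(33404, Mul(I, Pow(31, Rational(1, 2)))) ≈ Add(33404., Mul(5.5678, I))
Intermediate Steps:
Function('n')(y, N) = Add(-7, Mul(I, Pow(31, Rational(1, 2)))) (Function('n')(y, N) = Add(-7, Pow(Add(-45, 14), Rational(1, 2))) = Add(-7, Pow(-31, Rational(1, 2))) = Add(-7, Mul(I, Pow(31, Rational(1, 2)))))
Add(33411, Function('n')(z, 149)) = Add(33411, Add(-7, Mul(I, Pow(31, Rational(1, 2))))) = Add(33404, Mul(I, Pow(31, Rational(1, 2))))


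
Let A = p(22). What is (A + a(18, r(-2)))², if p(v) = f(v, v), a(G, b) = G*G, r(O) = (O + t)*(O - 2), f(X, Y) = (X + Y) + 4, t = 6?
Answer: 138384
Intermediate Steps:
f(X, Y) = 4 + X + Y
r(O) = (-2 + O)*(6 + O) (r(O) = (O + 6)*(O - 2) = (6 + O)*(-2 + O) = (-2 + O)*(6 + O))
a(G, b) = G²
p(v) = 4 + 2*v (p(v) = 4 + v + v = 4 + 2*v)
A = 48 (A = 4 + 2*22 = 4 + 44 = 48)
(A + a(18, r(-2)))² = (48 + 18²)² = (48 + 324)² = 372² = 138384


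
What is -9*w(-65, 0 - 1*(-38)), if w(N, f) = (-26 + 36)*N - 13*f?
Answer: 10296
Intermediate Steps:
w(N, f) = -13*f + 10*N (w(N, f) = 10*N - 13*f = -13*f + 10*N)
-9*w(-65, 0 - 1*(-38)) = -9*(-13*(0 - 1*(-38)) + 10*(-65)) = -9*(-13*(0 + 38) - 650) = -9*(-13*38 - 650) = -9*(-494 - 650) = -9*(-1144) = 10296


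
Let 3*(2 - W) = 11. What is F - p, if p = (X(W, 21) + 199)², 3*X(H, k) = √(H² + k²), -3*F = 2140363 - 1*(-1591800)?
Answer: -103980076/81 - 398*√3994/9 ≈ -1.2865e+6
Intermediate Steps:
W = -5/3 (W = 2 - ⅓*11 = 2 - 11/3 = -5/3 ≈ -1.6667)
F = -3732163/3 (F = -(2140363 - 1*(-1591800))/3 = -(2140363 + 1591800)/3 = -⅓*3732163 = -3732163/3 ≈ -1.2441e+6)
X(H, k) = √(H² + k²)/3
p = (199 + √3994/9)² (p = (√((-5/3)² + 21²)/3 + 199)² = (√(25/9 + 441)/3 + 199)² = (√(3994/9)/3 + 199)² = ((√3994/3)/3 + 199)² = (√3994/9 + 199)² = (199 + √3994/9)² ≈ 42445.)
F - p = -3732163/3 - (1791 + √3994)²/81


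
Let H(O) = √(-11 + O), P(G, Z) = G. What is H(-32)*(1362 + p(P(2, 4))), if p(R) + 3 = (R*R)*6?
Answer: 1383*I*√43 ≈ 9068.9*I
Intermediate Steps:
p(R) = -3 + 6*R² (p(R) = -3 + (R*R)*6 = -3 + R²*6 = -3 + 6*R²)
H(-32)*(1362 + p(P(2, 4))) = √(-11 - 32)*(1362 + (-3 + 6*2²)) = √(-43)*(1362 + (-3 + 6*4)) = (I*√43)*(1362 + (-3 + 24)) = (I*√43)*(1362 + 21) = (I*√43)*1383 = 1383*I*√43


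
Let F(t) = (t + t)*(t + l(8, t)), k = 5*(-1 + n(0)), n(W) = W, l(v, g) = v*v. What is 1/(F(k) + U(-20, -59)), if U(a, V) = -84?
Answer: -1/674 ≈ -0.0014837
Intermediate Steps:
l(v, g) = v**2
k = -5 (k = 5*(-1 + 0) = 5*(-1) = -5)
F(t) = 2*t*(64 + t) (F(t) = (t + t)*(t + 8**2) = (2*t)*(t + 64) = (2*t)*(64 + t) = 2*t*(64 + t))
1/(F(k) + U(-20, -59)) = 1/(2*(-5)*(64 - 5) - 84) = 1/(2*(-5)*59 - 84) = 1/(-590 - 84) = 1/(-674) = -1/674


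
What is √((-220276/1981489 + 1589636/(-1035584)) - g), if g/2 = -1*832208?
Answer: √27376346079138626324674805963/128249894036 ≈ 1290.1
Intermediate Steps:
g = -1664416 (g = 2*(-1*832208) = 2*(-832208) = -1664416)
√((-220276/1981489 + 1589636/(-1035584)) - g) = √((-220276/1981489 + 1589636/(-1035584)) - 1*(-1664416)) = √((-220276*1/1981489 + 1589636*(-1/1035584)) + 1664416) = √((-220276/1981489 - 397409/258896) + 1664416) = √(-844490137297/512999576144 + 1664416) = √(853843858037154607/512999576144) = √27376346079138626324674805963/128249894036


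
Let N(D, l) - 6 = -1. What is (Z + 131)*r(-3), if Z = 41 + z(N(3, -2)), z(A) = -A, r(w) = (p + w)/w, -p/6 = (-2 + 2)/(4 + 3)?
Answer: 167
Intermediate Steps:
p = 0 (p = -6*(-2 + 2)/(4 + 3) = -0/7 = -6*0 = 0)
N(D, l) = 5 (N(D, l) = 6 - 1 = 5)
r(w) = 1 (r(w) = (0 + w)/w = w/w = 1)
Z = 36 (Z = 41 - 1*5 = 41 - 5 = 36)
(Z + 131)*r(-3) = (36 + 131)*1 = 167*1 = 167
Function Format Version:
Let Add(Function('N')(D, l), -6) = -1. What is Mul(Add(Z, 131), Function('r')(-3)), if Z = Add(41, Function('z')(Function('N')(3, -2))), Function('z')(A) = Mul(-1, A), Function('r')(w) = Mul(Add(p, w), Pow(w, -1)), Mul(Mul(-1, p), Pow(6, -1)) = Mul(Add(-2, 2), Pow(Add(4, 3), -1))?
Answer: 167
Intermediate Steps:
p = 0 (p = Mul(-6, Mul(Add(-2, 2), Pow(Add(4, 3), -1))) = Mul(-6, Mul(0, Pow(7, -1))) = Mul(-6, Mul(0, Rational(1, 7))) = Mul(-6, 0) = 0)
Function('N')(D, l) = 5 (Function('N')(D, l) = Add(6, -1) = 5)
Function('r')(w) = 1 (Function('r')(w) = Mul(Add(0, w), Pow(w, -1)) = Mul(w, Pow(w, -1)) = 1)
Z = 36 (Z = Add(41, Mul(-1, 5)) = Add(41, -5) = 36)
Mul(Add(Z, 131), Function('r')(-3)) = Mul(Add(36, 131), 1) = Mul(167, 1) = 167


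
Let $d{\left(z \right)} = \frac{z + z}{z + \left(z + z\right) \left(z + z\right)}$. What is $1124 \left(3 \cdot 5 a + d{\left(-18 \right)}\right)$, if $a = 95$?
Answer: $\frac{113718452}{71} \approx 1.6017 \cdot 10^{6}$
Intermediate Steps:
$d{\left(z \right)} = \frac{2 z}{z + 4 z^{2}}$ ($d{\left(z \right)} = \frac{2 z}{z + 2 z 2 z} = \frac{2 z}{z + 4 z^{2}}$)
$1124 \left(3 \cdot 5 a + d{\left(-18 \right)}\right) = 1124 \left(3 \cdot 5 \cdot 95 + \frac{2}{1 + 4 \left(-18\right)}\right) = 1124 \left(15 \cdot 95 + \frac{2}{1 - 72}\right) = 1124 \left(1425 + \frac{2}{-71}\right) = 1124 \left(1425 + 2 \left(- \frac{1}{71}\right)\right) = 1124 \left(1425 - \frac{2}{71}\right) = 1124 \cdot \frac{101173}{71} = \frac{113718452}{71}$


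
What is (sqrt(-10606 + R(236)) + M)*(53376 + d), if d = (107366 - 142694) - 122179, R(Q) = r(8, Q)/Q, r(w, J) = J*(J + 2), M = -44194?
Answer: 4601965414 - 7497432*I*sqrt(2) ≈ 4.602e+9 - 1.0603e+7*I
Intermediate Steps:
r(w, J) = J*(2 + J)
R(Q) = 2 + Q (R(Q) = (Q*(2 + Q))/Q = 2 + Q)
d = -157507 (d = -35328 - 122179 = -157507)
(sqrt(-10606 + R(236)) + M)*(53376 + d) = (sqrt(-10606 + (2 + 236)) - 44194)*(53376 - 157507) = (sqrt(-10606 + 238) - 44194)*(-104131) = (sqrt(-10368) - 44194)*(-104131) = (72*I*sqrt(2) - 44194)*(-104131) = (-44194 + 72*I*sqrt(2))*(-104131) = 4601965414 - 7497432*I*sqrt(2)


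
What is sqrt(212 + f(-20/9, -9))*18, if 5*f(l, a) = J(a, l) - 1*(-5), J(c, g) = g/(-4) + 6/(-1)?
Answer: 48*sqrt(745)/5 ≈ 262.03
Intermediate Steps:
J(c, g) = -6 - g/4 (J(c, g) = g*(-1/4) + 6*(-1) = -g/4 - 6 = -6 - g/4)
f(l, a) = -1/5 - l/20 (f(l, a) = ((-6 - l/4) - 1*(-5))/5 = ((-6 - l/4) + 5)/5 = (-1 - l/4)/5 = -1/5 - l/20)
sqrt(212 + f(-20/9, -9))*18 = sqrt(212 + (-1/5 - (-1)/9))*18 = sqrt(212 + (-1/5 - 1/20*(-20/9)))*18 = sqrt(212 + (-1/5 + 1/9))*18 = sqrt(212 - 4/45)*18 = sqrt(9536/45)*18 = (8*sqrt(745)/15)*18 = 48*sqrt(745)/5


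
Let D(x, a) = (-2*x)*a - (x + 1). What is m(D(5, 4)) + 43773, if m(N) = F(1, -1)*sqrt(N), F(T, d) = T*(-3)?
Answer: 43773 - 3*I*sqrt(46) ≈ 43773.0 - 20.347*I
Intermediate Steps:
F(T, d) = -3*T
D(x, a) = -1 - x - 2*a*x (D(x, a) = -2*a*x - (1 + x) = -2*a*x + (-1 - x) = -1 - x - 2*a*x)
m(N) = -3*sqrt(N) (m(N) = (-3*1)*sqrt(N) = -3*sqrt(N))
m(D(5, 4)) + 43773 = -3*sqrt(-1 - 1*5 - 2*4*5) + 43773 = -3*sqrt(-1 - 5 - 40) + 43773 = -3*I*sqrt(46) + 43773 = 43773 - 3*I*sqrt(46)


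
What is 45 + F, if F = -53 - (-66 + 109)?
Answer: -51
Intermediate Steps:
F = -96 (F = -53 - 1*43 = -53 - 43 = -96)
45 + F = 45 - 96 = -51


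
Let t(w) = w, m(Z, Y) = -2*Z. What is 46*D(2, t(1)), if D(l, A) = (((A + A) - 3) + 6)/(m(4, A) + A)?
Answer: -230/7 ≈ -32.857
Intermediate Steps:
D(l, A) = (3 + 2*A)/(-8 + A) (D(l, A) = (((A + A) - 3) + 6)/(-2*4 + A) = ((2*A - 3) + 6)/(-8 + A) = ((-3 + 2*A) + 6)/(-8 + A) = (3 + 2*A)/(-8 + A))
46*D(2, t(1)) = 46*((3 + 2*1)/(-8 + 1)) = 46*((3 + 2)/(-7)) = 46*(-1/7*5) = 46*(-5/7) = -230/7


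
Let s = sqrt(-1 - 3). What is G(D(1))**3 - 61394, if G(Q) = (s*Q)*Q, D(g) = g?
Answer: -61394 - 8*I ≈ -61394.0 - 8.0*I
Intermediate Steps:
s = 2*I (s = sqrt(-4) = 2*I ≈ 2.0*I)
G(Q) = 2*I*Q**2 (G(Q) = ((2*I)*Q)*Q = (2*I*Q)*Q = 2*I*Q**2)
G(D(1))**3 - 61394 = (2*I*1**2)**3 - 61394 = (2*I*1)**3 - 61394 = (2*I)**3 - 61394 = -8*I - 61394 = -61394 - 8*I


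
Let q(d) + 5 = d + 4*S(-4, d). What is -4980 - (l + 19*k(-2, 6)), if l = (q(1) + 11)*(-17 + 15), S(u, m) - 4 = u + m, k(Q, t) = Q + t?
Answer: -5034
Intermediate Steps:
S(u, m) = 4 + m + u (S(u, m) = 4 + (u + m) = 4 + (m + u) = 4 + m + u)
q(d) = -5 + 5*d (q(d) = -5 + (d + 4*(4 + d - 4)) = -5 + (d + 4*d) = -5 + 5*d)
l = -22 (l = ((-5 + 5*1) + 11)*(-17 + 15) = ((-5 + 5) + 11)*(-2) = (0 + 11)*(-2) = 11*(-2) = -22)
-4980 - (l + 19*k(-2, 6)) = -4980 - (-22 + 19*(-2 + 6)) = -4980 - (-22 + 19*4) = -4980 - (-22 + 76) = -4980 - 1*54 = -4980 - 54 = -5034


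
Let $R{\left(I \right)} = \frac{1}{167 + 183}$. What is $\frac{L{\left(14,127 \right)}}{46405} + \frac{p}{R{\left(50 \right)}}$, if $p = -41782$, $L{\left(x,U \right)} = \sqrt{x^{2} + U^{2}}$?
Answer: $-14623700 + \frac{\sqrt{653}}{9281} \approx -1.4624 \cdot 10^{7}$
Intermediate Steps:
$L{\left(x,U \right)} = \sqrt{U^{2} + x^{2}}$
$R{\left(I \right)} = \frac{1}{350}$
$\frac{L{\left(14,127 \right)}}{46405} + \frac{p}{R{\left(50 \right)}} = \frac{\sqrt{127^{2} + 14^{2}}}{46405} - 41782 \frac{1}{\frac{1}{350}} = \sqrt{16129 + 196} \cdot \frac{1}{46405} - 14623700 = \sqrt{16325} \cdot \frac{1}{46405} - 14623700 = 5 \sqrt{653} \cdot \frac{1}{46405} - 14623700 = \frac{\sqrt{653}}{9281} - 14623700 = -14623700 + \frac{\sqrt{653}}{9281}$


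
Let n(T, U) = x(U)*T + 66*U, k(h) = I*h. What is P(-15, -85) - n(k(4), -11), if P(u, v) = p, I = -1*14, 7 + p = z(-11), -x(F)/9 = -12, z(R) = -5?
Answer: 6762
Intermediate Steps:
x(F) = 108 (x(F) = -9*(-12) = 108)
p = -12 (p = -7 - 5 = -12)
I = -14
P(u, v) = -12
k(h) = -14*h
n(T, U) = 66*U + 108*T (n(T, U) = 108*T + 66*U = 66*U + 108*T)
P(-15, -85) - n(k(4), -11) = -12 - (66*(-11) + 108*(-14*4)) = -12 - (-726 + 108*(-56)) = -12 - (-726 - 6048) = -12 - 1*(-6774) = -12 + 6774 = 6762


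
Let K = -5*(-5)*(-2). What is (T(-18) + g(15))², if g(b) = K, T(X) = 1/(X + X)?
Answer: 3243601/1296 ≈ 2502.8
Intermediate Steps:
K = -50 (K = 25*(-2) = -50)
T(X) = 1/(2*X)
g(b) = -50
(T(-18) + g(15))² = ((½)/(-18) - 50)² = ((½)*(-1/18) - 50)² = (-1/36 - 50)² = (-1801/36)² = 3243601/1296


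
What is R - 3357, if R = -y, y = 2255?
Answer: -5612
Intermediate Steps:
R = -2255 (R = -1*2255 = -2255)
R - 3357 = -2255 - 3357 = -5612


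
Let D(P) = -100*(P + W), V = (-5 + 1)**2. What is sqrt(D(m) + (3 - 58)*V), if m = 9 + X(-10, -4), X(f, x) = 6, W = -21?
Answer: 2*I*sqrt(70) ≈ 16.733*I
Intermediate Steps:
V = 16 (V = (-4)**2 = 16)
m = 15 (m = 9 + 6 = 15)
D(P) = 2100 - 100*P (D(P) = -100*(P - 21) = -100*(-21 + P) = 2100 - 100*P)
sqrt(D(m) + (3 - 58)*V) = sqrt((2100 - 100*15) + (3 - 58)*16) = sqrt((2100 - 1500) - 55*16) = sqrt(600 - 880) = sqrt(-280) = 2*I*sqrt(70)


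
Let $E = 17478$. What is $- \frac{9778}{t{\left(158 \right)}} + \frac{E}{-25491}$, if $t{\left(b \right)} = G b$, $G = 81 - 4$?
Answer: $- \frac{76981391}{51687251} \approx -1.4894$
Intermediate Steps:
$G = 77$ ($G = 81 - 4 = 77$)
$t{\left(b \right)} = 77 b$
$- \frac{9778}{t{\left(158 \right)}} + \frac{E}{-25491} = - \frac{9778}{77 \cdot 158} + \frac{17478}{-25491} = - \frac{9778}{12166} + 17478 \left(- \frac{1}{25491}\right) = \left(-9778\right) \frac{1}{12166} - \frac{5826}{8497} = - \frac{4889}{6083} - \frac{5826}{8497} = - \frac{76981391}{51687251}$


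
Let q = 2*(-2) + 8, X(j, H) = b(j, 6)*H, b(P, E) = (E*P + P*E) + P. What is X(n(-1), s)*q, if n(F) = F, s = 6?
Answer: -312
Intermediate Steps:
b(P, E) = P + 2*E*P (b(P, E) = (E*P + E*P) + P = 2*E*P + P = P + 2*E*P)
X(j, H) = 13*H*j (X(j, H) = (j*(1 + 2*6))*H = (j*(1 + 12))*H = (j*13)*H = (13*j)*H = 13*H*j)
q = 4 (q = -4 + 8 = 4)
X(n(-1), s)*q = (13*6*(-1))*4 = -78*4 = -312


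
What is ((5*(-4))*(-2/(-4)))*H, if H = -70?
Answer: 700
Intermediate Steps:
((5*(-4))*(-2/(-4)))*H = ((5*(-4))*(-2/(-4)))*(-70) = -(-40)*(-1)/4*(-70) = -20*1/2*(-70) = -10*(-70) = 700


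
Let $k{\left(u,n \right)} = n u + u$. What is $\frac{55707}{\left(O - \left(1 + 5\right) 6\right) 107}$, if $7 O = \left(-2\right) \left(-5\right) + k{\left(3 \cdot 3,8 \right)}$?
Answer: $- \frac{55707}{2461} \approx -22.636$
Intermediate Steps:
$k{\left(u,n \right)} = u + n u$
$O = 13$ ($O = \frac{\left(-2\right) \left(-5\right) + 3 \cdot 3 \left(1 + 8\right)}{7} = \frac{10 + 9 \cdot 9}{7} = \frac{10 + 81}{7} = \frac{1}{7} \cdot 91 = 13$)
$\frac{55707}{\left(O - \left(1 + 5\right) 6\right) 107} = \frac{55707}{\left(13 - \left(1 + 5\right) 6\right) 107} = \frac{55707}{\left(13 - 6 \cdot 6\right) 107} = \frac{55707}{\left(13 - 36\right) 107} = \frac{55707}{\left(-23\right) 107} = \frac{55707}{-2461} = 55707 \left(- \frac{1}{2461}\right) = - \frac{55707}{2461}$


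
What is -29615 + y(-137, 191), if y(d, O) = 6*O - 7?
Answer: -28476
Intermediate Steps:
y(d, O) = -7 + 6*O
-29615 + y(-137, 191) = -29615 + (-7 + 6*191) = -29615 + (-7 + 1146) = -29615 + 1139 = -28476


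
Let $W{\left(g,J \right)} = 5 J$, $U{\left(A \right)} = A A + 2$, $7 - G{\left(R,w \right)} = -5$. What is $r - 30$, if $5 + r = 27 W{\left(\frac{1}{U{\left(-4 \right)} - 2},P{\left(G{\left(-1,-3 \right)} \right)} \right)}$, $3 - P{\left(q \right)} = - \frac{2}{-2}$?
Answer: $235$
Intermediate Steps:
$G{\left(R,w \right)} = 12$ ($G{\left(R,w \right)} = 7 - -5 = 7 + 5 = 12$)
$U{\left(A \right)} = 2 + A^{2}$ ($U{\left(A \right)} = A^{2} + 2 = 2 + A^{2}$)
$P{\left(q \right)} = 2$ ($P{\left(q \right)} = 3 - - \frac{2}{-2} = 3 - \left(-2\right) \left(- \frac{1}{2}\right) = 3 - 1 = 2$)
$r = 265$ ($r = -5 + 27 \cdot 5 \cdot 2 = -5 + 27 \cdot 10 = -5 + 270 = 265$)
$r - 30 = 265 - 30 = 235$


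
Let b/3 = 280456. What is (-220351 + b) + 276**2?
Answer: 697193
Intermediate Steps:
b = 841368 (b = 3*280456 = 841368)
(-220351 + b) + 276**2 = (-220351 + 841368) + 276**2 = 621017 + 76176 = 697193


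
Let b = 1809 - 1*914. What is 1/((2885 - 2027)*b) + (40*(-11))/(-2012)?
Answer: 84470603/386258730 ≈ 0.21869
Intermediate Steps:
b = 895 (b = 1809 - 914 = 895)
1/((2885 - 2027)*b) + (40*(-11))/(-2012) = 1/((2885 - 2027)*895) + (40*(-11))/(-2012) = (1/895)/858 - 440*(-1/2012) = (1/858)*(1/895) + 110/503 = 1/767910 + 110/503 = 84470603/386258730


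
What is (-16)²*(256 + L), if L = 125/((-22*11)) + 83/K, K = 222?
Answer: 879723520/13431 ≈ 65500.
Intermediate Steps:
L = -1916/13431 (L = 125/((-22*11)) + 83/222 = 125/(-242) + 83*(1/222) = 125*(-1/242) + 83/222 = -125/242 + 83/222 = -1916/13431 ≈ -0.14266)
(-16)²*(256 + L) = (-16)²*(256 - 1916/13431) = 256*(3436420/13431) = 879723520/13431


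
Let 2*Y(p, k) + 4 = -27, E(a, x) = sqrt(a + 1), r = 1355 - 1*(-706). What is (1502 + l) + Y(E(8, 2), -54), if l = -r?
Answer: -1149/2 ≈ -574.50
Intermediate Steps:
r = 2061 (r = 1355 + 706 = 2061)
E(a, x) = sqrt(1 + a)
Y(p, k) = -31/2 (Y(p, k) = -2 + (1/2)*(-27) = -2 - 27/2 = -31/2)
l = -2061 (l = -1*2061 = -2061)
(1502 + l) + Y(E(8, 2), -54) = (1502 - 2061) - 31/2 = -559 - 31/2 = -1149/2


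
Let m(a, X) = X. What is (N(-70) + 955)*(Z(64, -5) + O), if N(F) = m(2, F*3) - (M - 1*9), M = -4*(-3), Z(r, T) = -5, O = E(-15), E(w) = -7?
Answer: -8904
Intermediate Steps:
O = -7
M = 12
N(F) = -3 + 3*F (N(F) = F*3 - (12 - 1*9) = 3*F - (12 - 9) = 3*F - 1*3 = 3*F - 3 = -3 + 3*F)
(N(-70) + 955)*(Z(64, -5) + O) = ((-3 + 3*(-70)) + 955)*(-5 - 7) = ((-3 - 210) + 955)*(-12) = (-213 + 955)*(-12) = 742*(-12) = -8904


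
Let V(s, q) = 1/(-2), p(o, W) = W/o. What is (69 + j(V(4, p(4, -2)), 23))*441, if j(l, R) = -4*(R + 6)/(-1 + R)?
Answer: 309141/11 ≈ 28104.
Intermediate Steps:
V(s, q) = -½
j(l, R) = -4*(6 + R)/(-1 + R)
(69 + j(V(4, p(4, -2)), 23))*441 = (69 + 4*(-6 - 1*23)/(-1 + 23))*441 = (69 + 4*(-6 - 23)/22)*441 = (69 + 4*(1/22)*(-29))*441 = (69 - 58/11)*441 = (701/11)*441 = 309141/11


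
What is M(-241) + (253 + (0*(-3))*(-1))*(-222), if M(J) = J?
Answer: -56407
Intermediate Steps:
M(-241) + (253 + (0*(-3))*(-1))*(-222) = -241 + (253 + (0*(-3))*(-1))*(-222) = -241 + (253 + 0*(-1))*(-222) = -241 + (253 + 0)*(-222) = -241 + 253*(-222) = -241 - 56166 = -56407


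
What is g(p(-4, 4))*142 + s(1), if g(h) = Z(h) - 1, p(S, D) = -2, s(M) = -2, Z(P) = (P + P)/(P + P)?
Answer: -2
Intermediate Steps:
Z(P) = 1 (Z(P) = (2*P)/((2*P)) = (2*P)*(1/(2*P)) = 1)
g(h) = 0 (g(h) = 1 - 1 = 0)
g(p(-4, 4))*142 + s(1) = 0*142 - 2 = 0 - 2 = -2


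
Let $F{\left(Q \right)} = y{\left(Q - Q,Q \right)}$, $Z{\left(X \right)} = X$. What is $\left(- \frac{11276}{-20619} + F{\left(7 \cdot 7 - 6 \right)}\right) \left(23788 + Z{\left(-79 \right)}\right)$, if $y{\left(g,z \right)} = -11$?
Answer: $- \frac{1703357299}{6873} \approx -2.4783 \cdot 10^{5}$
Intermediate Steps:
$F{\left(Q \right)} = -11$
$\left(- \frac{11276}{-20619} + F{\left(7 \cdot 7 - 6 \right)}\right) \left(23788 + Z{\left(-79 \right)}\right) = \left(- \frac{11276}{-20619} - 11\right) \left(23788 - 79\right) = \left(\left(-11276\right) \left(- \frac{1}{20619}\right) - 11\right) 23709 = \left(\frac{11276}{20619} - 11\right) 23709 = \left(- \frac{215533}{20619}\right) 23709 = - \frac{1703357299}{6873}$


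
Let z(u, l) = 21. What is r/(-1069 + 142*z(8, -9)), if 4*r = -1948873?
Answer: -1948873/7652 ≈ -254.69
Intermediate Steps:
r = -1948873/4 (r = (¼)*(-1948873) = -1948873/4 ≈ -4.8722e+5)
r/(-1069 + 142*z(8, -9)) = -1948873/(4*(-1069 + 142*21)) = -1948873/(4*(-1069 + 2982)) = -1948873/4/1913 = -1948873/4*1/1913 = -1948873/7652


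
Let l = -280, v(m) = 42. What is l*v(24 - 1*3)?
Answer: -11760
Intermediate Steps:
l*v(24 - 1*3) = -280*42 = -11760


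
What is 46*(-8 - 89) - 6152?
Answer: -10614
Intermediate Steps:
46*(-8 - 89) - 6152 = 46*(-97) - 6152 = -4462 - 6152 = -10614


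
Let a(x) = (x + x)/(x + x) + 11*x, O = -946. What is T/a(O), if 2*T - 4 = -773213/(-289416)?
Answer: -1930877/6022746960 ≈ -0.00032060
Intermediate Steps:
T = 1930877/578832 (T = 2 + (-773213/(-289416))/2 = 2 + (-773213*(-1/289416))/2 = 2 + (½)*(773213/289416) = 2 + 773213/578832 = 1930877/578832 ≈ 3.3358)
a(x) = 1 + 11*x (a(x) = (2*x)/((2*x)) + 11*x = (2*x)*(1/(2*x)) + 11*x = 1 + 11*x)
T/a(O) = 1930877/(578832*(1 + 11*(-946))) = 1930877/(578832*(1 - 10406)) = (1930877/578832)/(-10405) = (1930877/578832)*(-1/10405) = -1930877/6022746960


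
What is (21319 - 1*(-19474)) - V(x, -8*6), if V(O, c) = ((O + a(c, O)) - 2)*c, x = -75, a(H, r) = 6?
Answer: 37385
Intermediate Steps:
V(O, c) = c*(4 + O) (V(O, c) = ((O + 6) - 2)*c = ((6 + O) - 2)*c = (4 + O)*c = c*(4 + O))
(21319 - 1*(-19474)) - V(x, -8*6) = (21319 - 1*(-19474)) - (-8*6)*(4 - 75) = (21319 + 19474) - (-48)*(-71) = 40793 - 1*3408 = 40793 - 3408 = 37385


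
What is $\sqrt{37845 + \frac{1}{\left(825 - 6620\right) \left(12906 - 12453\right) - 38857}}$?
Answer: $\frac{\sqrt{67145104003619522}}{1331996} \approx 194.54$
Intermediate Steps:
$\sqrt{37845 + \frac{1}{\left(825 - 6620\right) \left(12906 - 12453\right) - 38857}} = \sqrt{37845 + \frac{1}{\left(-5795\right) 453 - 38857}} = \sqrt{37845 + \frac{1}{-2625135 - 38857}} = \sqrt{37845 + \frac{1}{-2663992}} = \sqrt{37845 - \frac{1}{2663992}} = \sqrt{\frac{100818777239}{2663992}} = \frac{\sqrt{67145104003619522}}{1331996}$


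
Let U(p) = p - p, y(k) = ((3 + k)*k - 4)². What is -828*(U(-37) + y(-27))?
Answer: -343401408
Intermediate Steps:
y(k) = (-4 + k*(3 + k))² (y(k) = (k*(3 + k) - 4)² = (-4 + k*(3 + k))²)
U(p) = 0
-828*(U(-37) + y(-27)) = -828*(0 + (-4 + (-27)² + 3*(-27))²) = -828*(0 + (-4 + 729 - 81)²) = -828*(0 + 644²) = -828*(0 + 414736) = -828*414736 = -343401408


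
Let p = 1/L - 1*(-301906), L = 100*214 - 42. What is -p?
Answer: -6448108349/21358 ≈ -3.0191e+5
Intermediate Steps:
L = 21358 (L = 21400 - 42 = 21358)
p = 6448108349/21358 (p = 1/21358 - 1*(-301906) = 1/21358 + 301906 = 6448108349/21358 ≈ 3.0191e+5)
-p = -1*6448108349/21358 = -6448108349/21358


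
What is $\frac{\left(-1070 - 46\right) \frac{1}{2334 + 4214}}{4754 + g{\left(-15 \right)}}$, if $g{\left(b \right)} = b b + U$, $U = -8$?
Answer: $- \frac{93}{2712509} \approx -3.4286 \cdot 10^{-5}$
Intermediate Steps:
$g{\left(b \right)} = -8 + b^{2}$ ($g{\left(b \right)} = b b - 8 = b^{2} - 8 = -8 + b^{2}$)
$\frac{\left(-1070 - 46\right) \frac{1}{2334 + 4214}}{4754 + g{\left(-15 \right)}} = \frac{\left(-1070 - 46\right) \frac{1}{2334 + 4214}}{4754 - \left(8 - \left(-15\right)^{2}\right)} = \frac{\left(-1116\right) \frac{1}{6548}}{4754 + \left(-8 + 225\right)} = \frac{\left(-1116\right) \frac{1}{6548}}{4754 + 217} = - \frac{279}{1637 \cdot 4971} = \left(- \frac{279}{1637}\right) \frac{1}{4971} = - \frac{93}{2712509}$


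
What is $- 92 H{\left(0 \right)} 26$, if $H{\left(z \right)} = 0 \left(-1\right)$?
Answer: $0$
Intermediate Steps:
$H{\left(z \right)} = 0$
$- 92 H{\left(0 \right)} 26 = \left(-92\right) 0 \cdot 26 = 0 \cdot 26 = 0$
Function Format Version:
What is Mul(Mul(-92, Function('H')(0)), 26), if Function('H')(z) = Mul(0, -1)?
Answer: 0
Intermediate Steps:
Function('H')(z) = 0
Mul(Mul(-92, Function('H')(0)), 26) = Mul(Mul(-92, 0), 26) = Mul(0, 26) = 0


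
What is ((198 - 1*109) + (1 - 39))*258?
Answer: 13158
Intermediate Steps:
((198 - 1*109) + (1 - 39))*258 = ((198 - 109) - 38)*258 = (89 - 38)*258 = 51*258 = 13158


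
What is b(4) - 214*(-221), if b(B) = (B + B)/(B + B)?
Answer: 47295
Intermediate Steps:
b(B) = 1 (b(B) = (2*B)/((2*B)) = (2*B)*(1/(2*B)) = 1)
b(4) - 214*(-221) = 1 - 214*(-221) = 1 + 47294 = 47295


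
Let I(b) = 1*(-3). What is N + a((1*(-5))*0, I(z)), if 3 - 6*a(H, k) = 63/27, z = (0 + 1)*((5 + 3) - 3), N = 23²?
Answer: 4762/9 ≈ 529.11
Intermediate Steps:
N = 529
z = 5 (z = 1*(8 - 3) = 1*5 = 5)
I(b) = -3
a(H, k) = ⅑ (a(H, k) = ½ - 21/(2*27) = ½ - ⅙*7/3 = ½ - 7/18 = ⅑)
N + a((1*(-5))*0, I(z)) = 529 + ⅑ = 4762/9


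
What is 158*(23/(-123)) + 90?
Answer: 7436/123 ≈ 60.455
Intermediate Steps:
158*(23/(-123)) + 90 = 158*(23*(-1/123)) + 90 = 158*(-23/123) + 90 = -3634/123 + 90 = 7436/123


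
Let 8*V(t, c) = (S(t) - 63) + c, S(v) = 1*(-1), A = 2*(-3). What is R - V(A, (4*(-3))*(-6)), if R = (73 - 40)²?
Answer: 1088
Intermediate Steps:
A = -6
S(v) = -1
V(t, c) = -8 + c/8 (V(t, c) = ((-1 - 63) + c)/8 = (-64 + c)/8 = -8 + c/8)
R = 1089 (R = 33² = 1089)
R - V(A, (4*(-3))*(-6)) = 1089 - (-8 + ((4*(-3))*(-6))/8) = 1089 - (-8 + (-12*(-6))/8) = 1089 - (-8 + (⅛)*72) = 1089 - (-8 + 9) = 1089 - 1*1 = 1089 - 1 = 1088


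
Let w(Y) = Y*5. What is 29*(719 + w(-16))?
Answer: 18531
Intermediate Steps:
w(Y) = 5*Y
29*(719 + w(-16)) = 29*(719 + 5*(-16)) = 29*(719 - 80) = 29*639 = 18531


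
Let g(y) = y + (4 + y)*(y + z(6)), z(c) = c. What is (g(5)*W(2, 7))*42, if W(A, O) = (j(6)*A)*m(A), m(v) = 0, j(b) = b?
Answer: 0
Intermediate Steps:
W(A, O) = 0 (W(A, O) = (6*A)*0 = 0)
g(y) = y + (4 + y)*(6 + y) (g(y) = y + (4 + y)*(y + 6) = y + (4 + y)*(6 + y))
(g(5)*W(2, 7))*42 = ((24 + 5² + 11*5)*0)*42 = ((24 + 25 + 55)*0)*42 = (104*0)*42 = 0*42 = 0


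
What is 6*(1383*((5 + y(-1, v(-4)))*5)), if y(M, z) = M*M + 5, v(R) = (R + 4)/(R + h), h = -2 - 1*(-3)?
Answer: 456390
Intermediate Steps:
h = 1 (h = -2 + 3 = 1)
v(R) = (4 + R)/(1 + R) (v(R) = (R + 4)/(R + 1) = (4 + R)/(1 + R))
y(M, z) = 5 + M**2 (y(M, z) = M**2 + 5 = 5 + M**2)
6*(1383*((5 + y(-1, v(-4)))*5)) = 6*(1383*((5 + (5 + (-1)**2))*5)) = 6*(1383*((5 + (5 + 1))*5)) = 6*(1383*((5 + 6)*5)) = 6*(1383*(11*5)) = 6*(1383*55) = 6*76065 = 456390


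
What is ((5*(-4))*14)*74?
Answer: -20720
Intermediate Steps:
((5*(-4))*14)*74 = -20*14*74 = -280*74 = -20720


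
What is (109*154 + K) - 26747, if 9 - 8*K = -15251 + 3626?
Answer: -34027/4 ≈ -8506.8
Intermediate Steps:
K = 5817/4 (K = 9/8 - (-15251 + 3626)/8 = 9/8 - 1/8*(-11625) = 9/8 + 11625/8 = 5817/4 ≈ 1454.3)
(109*154 + K) - 26747 = (109*154 + 5817/4) - 26747 = (16786 + 5817/4) - 26747 = 72961/4 - 26747 = -34027/4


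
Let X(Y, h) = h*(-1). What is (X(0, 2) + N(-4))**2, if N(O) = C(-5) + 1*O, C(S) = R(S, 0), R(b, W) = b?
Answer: 121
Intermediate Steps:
X(Y, h) = -h
C(S) = S
N(O) = -5 + O (N(O) = -5 + 1*O = -5 + O)
(X(0, 2) + N(-4))**2 = (-1*2 + (-5 - 4))**2 = (-2 - 9)**2 = (-11)**2 = 121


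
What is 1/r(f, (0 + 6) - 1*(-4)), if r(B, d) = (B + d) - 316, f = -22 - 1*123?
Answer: -1/451 ≈ -0.0022173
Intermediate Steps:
f = -145 (f = -22 - 123 = -145)
r(B, d) = -316 + B + d
1/r(f, (0 + 6) - 1*(-4)) = 1/(-316 - 145 + ((0 + 6) - 1*(-4))) = 1/(-316 - 145 + (6 + 4)) = 1/(-316 - 145 + 10) = 1/(-451) = -1/451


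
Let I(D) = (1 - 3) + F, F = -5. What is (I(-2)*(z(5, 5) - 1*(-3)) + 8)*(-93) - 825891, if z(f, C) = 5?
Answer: -821427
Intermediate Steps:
I(D) = -7 (I(D) = (1 - 3) - 5 = -2 - 5 = -7)
(I(-2)*(z(5, 5) - 1*(-3)) + 8)*(-93) - 825891 = (-7*(5 - 1*(-3)) + 8)*(-93) - 825891 = (-7*(5 + 3) + 8)*(-93) - 825891 = (-7*8 + 8)*(-93) - 825891 = (-56 + 8)*(-93) - 825891 = -48*(-93) - 825891 = 4464 - 825891 = -821427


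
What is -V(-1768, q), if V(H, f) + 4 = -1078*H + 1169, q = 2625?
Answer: -1907069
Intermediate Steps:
V(H, f) = 1165 - 1078*H (V(H, f) = -4 + (-1078*H + 1169) = -4 + (1169 - 1078*H) = 1165 - 1078*H)
-V(-1768, q) = -(1165 - 1078*(-1768)) = -(1165 + 1905904) = -1*1907069 = -1907069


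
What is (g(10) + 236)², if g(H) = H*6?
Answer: 87616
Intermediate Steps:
g(H) = 6*H
(g(10) + 236)² = (6*10 + 236)² = (60 + 236)² = 296² = 87616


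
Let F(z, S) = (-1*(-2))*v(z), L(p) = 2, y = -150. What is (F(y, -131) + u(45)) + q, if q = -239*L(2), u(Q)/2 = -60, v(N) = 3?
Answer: -592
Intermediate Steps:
F(z, S) = 6 (F(z, S) = -1*(-2)*3 = 2*3 = 6)
u(Q) = -120 (u(Q) = 2*(-60) = -120)
q = -478 (q = -239*2 = -478)
(F(y, -131) + u(45)) + q = (6 - 120) - 478 = -114 - 478 = -592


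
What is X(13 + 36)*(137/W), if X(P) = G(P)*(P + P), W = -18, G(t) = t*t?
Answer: -16117913/9 ≈ -1.7909e+6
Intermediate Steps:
G(t) = t²
X(P) = 2*P³ (X(P) = P²*(P + P) = P²*(2*P) = 2*P³)
X(13 + 36)*(137/W) = (2*(13 + 36)³)*(137/(-18)) = (2*49³)*(137*(-1/18)) = (2*117649)*(-137/18) = 235298*(-137/18) = -16117913/9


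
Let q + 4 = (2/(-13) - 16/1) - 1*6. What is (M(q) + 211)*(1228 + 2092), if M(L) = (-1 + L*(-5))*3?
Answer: 25909280/13 ≈ 1.9930e+6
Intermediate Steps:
q = -340/13 (q = -4 + ((2/(-13) - 16/1) - 1*6) = -4 + ((2*(-1/13) - 16*1) - 6) = -4 + ((-2/13 - 16) - 6) = -4 + (-210/13 - 6) = -4 - 288/13 = -340/13 ≈ -26.154)
M(L) = -3 - 15*L (M(L) = (-1 - 5*L)*3 = -3 - 15*L)
(M(q) + 211)*(1228 + 2092) = ((-3 - 15*(-340/13)) + 211)*(1228 + 2092) = ((-3 + 5100/13) + 211)*3320 = (5061/13 + 211)*3320 = (7804/13)*3320 = 25909280/13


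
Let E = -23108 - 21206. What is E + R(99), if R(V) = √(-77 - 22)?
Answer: -44314 + 3*I*√11 ≈ -44314.0 + 9.9499*I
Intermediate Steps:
R(V) = 3*I*√11 (R(V) = √(-99) = 3*I*√11)
E = -44314
E + R(99) = -44314 + 3*I*√11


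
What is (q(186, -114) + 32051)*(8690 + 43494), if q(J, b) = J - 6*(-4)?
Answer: 1683508024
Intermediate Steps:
q(J, b) = 24 + J (q(J, b) = J + 24 = 24 + J)
(q(186, -114) + 32051)*(8690 + 43494) = ((24 + 186) + 32051)*(8690 + 43494) = (210 + 32051)*52184 = 32261*52184 = 1683508024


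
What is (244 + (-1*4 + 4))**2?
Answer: 59536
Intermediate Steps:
(244 + (-1*4 + 4))**2 = (244 + (-4 + 4))**2 = (244 + 0)**2 = 244**2 = 59536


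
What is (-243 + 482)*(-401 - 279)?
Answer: -162520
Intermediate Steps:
(-243 + 482)*(-401 - 279) = 239*(-680) = -162520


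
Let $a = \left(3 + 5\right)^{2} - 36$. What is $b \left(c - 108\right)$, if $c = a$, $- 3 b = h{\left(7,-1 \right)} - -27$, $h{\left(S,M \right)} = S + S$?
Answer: $\frac{3280}{3} \approx 1093.3$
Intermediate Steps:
$h{\left(S,M \right)} = 2 S$
$a = 28$ ($a = 8^{2} - 36 = 64 - 36 = 28$)
$b = - \frac{41}{3}$ ($b = - \frac{2 \cdot 7 - -27}{3} = - \frac{14 + 27}{3} = \left(- \frac{1}{3}\right) 41 = - \frac{41}{3} \approx -13.667$)
$c = 28$
$b \left(c - 108\right) = - \frac{41 \left(28 - 108\right)}{3} = \left(- \frac{41}{3}\right) \left(-80\right) = \frac{3280}{3}$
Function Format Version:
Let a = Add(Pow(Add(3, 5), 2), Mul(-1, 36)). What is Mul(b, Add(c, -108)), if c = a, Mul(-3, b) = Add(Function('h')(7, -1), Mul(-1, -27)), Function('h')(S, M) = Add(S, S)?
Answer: Rational(3280, 3) ≈ 1093.3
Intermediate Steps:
Function('h')(S, M) = Mul(2, S)
a = 28 (a = Add(Pow(8, 2), -36) = Add(64, -36) = 28)
b = Rational(-41, 3) (b = Mul(Rational(-1, 3), Add(Mul(2, 7), Mul(-1, -27))) = Mul(Rational(-1, 3), Add(14, 27)) = Mul(Rational(-1, 3), 41) = Rational(-41, 3) ≈ -13.667)
c = 28
Mul(b, Add(c, -108)) = Mul(Rational(-41, 3), Add(28, -108)) = Mul(Rational(-41, 3), -80) = Rational(3280, 3)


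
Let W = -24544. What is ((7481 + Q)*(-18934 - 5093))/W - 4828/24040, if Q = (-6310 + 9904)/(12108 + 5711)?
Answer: 9624691246204979/1314235355680 ≈ 7323.4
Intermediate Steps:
Q = 3594/17819 ≈ 0.20169
((7481 + Q)*(-18934 - 5093))/W - 4828/24040 = ((7481 + 3594/17819)*(-18934 - 5093))/(-24544) - 4828/24040 = ((133307533/17819)*(-24027))*(-1/24544) - 4828*1/24040 = -3202980095391/17819*(-1/24544) - 1207/6010 = 3202980095391/437349536 - 1207/6010 = 9624691246204979/1314235355680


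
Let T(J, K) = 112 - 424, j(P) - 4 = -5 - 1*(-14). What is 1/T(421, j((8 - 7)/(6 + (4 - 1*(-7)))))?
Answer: -1/312 ≈ -0.0032051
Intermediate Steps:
j(P) = 13 (j(P) = 4 + (-5 - 1*(-14)) = 4 + (-5 + 14) = 4 + 9 = 13)
T(J, K) = -312
1/T(421, j((8 - 7)/(6 + (4 - 1*(-7))))) = 1/(-312) = -1/312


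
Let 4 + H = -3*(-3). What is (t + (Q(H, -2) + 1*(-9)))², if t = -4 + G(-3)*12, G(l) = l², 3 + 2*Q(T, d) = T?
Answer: 9216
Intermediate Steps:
H = 5 (H = -4 - 3*(-3) = -4 + 9 = 5)
Q(T, d) = -3/2 + T/2
t = 104 (t = -4 + (-3)²*12 = -4 + 9*12 = -4 + 108 = 104)
(t + (Q(H, -2) + 1*(-9)))² = (104 + ((-3/2 + (½)*5) + 1*(-9)))² = (104 + ((-3/2 + 5/2) - 9))² = (104 + (1 - 9))² = (104 - 8)² = 96² = 9216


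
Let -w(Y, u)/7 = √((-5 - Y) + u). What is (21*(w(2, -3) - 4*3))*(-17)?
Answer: 4284 + 2499*I*√10 ≈ 4284.0 + 7902.5*I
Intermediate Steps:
w(Y, u) = -7*√(-5 + u - Y) (w(Y, u) = -7*√((-5 - Y) + u) = -7*√(-5 + u - Y))
(21*(w(2, -3) - 4*3))*(-17) = (21*(-7*√(-5 - 3 - 1*2) - 4*3))*(-17) = (21*(-7*√(-5 - 3 - 2) - 1*12))*(-17) = (21*(-7*I*√10 - 12))*(-17) = (21*(-12 - 7*I*√10))*(-17) = (-252 - 147*I*√10)*(-17) = 4284 + 2499*I*√10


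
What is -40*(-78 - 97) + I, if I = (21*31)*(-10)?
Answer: 490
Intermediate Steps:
I = -6510 (I = 651*(-10) = -6510)
-40*(-78 - 97) + I = -40*(-78 - 97) - 6510 = -40*(-175) - 6510 = 7000 - 6510 = 490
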